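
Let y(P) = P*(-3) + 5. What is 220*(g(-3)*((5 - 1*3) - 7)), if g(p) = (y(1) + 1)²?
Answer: -9900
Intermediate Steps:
y(P) = 5 - 3*P (y(P) = -3*P + 5 = 5 - 3*P)
g(p) = 9 (g(p) = ((5 - 3*1) + 1)² = ((5 - 3) + 1)² = (2 + 1)² = 3² = 9)
220*(g(-3)*((5 - 1*3) - 7)) = 220*(9*((5 - 1*3) - 7)) = 220*(9*((5 - 3) - 7)) = 220*(9*(2 - 7)) = 220*(9*(-5)) = 220*(-45) = -9900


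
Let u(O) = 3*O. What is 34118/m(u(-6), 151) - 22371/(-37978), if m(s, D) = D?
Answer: 1299111425/5734678 ≈ 226.54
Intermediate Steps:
34118/m(u(-6), 151) - 22371/(-37978) = 34118/151 - 22371/(-37978) = 34118*(1/151) - 22371*(-1/37978) = 34118/151 + 22371/37978 = 1299111425/5734678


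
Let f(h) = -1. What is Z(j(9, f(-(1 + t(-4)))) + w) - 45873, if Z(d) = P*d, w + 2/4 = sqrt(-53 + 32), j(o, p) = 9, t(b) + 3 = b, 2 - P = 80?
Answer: -46536 - 78*I*sqrt(21) ≈ -46536.0 - 357.44*I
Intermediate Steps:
P = -78 (P = 2 - 1*80 = 2 - 80 = -78)
t(b) = -3 + b
w = -1/2 + I*sqrt(21) (w = -1/2 + sqrt(-53 + 32) = -1/2 + sqrt(-21) = -1/2 + I*sqrt(21) ≈ -0.5 + 4.5826*I)
Z(d) = -78*d
Z(j(9, f(-(1 + t(-4)))) + w) - 45873 = -78*(9 + (-1/2 + I*sqrt(21))) - 45873 = -78*(17/2 + I*sqrt(21)) - 45873 = (-663 - 78*I*sqrt(21)) - 45873 = -46536 - 78*I*sqrt(21)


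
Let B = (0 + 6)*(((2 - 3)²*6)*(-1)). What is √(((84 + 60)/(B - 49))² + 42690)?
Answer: √308455986/85 ≈ 206.62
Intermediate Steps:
B = -36 (B = 6*(((-1)²*6)*(-1)) = 6*((1*6)*(-1)) = 6*(6*(-1)) = 6*(-6) = -36)
√(((84 + 60)/(B - 49))² + 42690) = √(((84 + 60)/(-36 - 49))² + 42690) = √((144/(-85))² + 42690) = √((144*(-1/85))² + 42690) = √((-144/85)² + 42690) = √(20736/7225 + 42690) = √(308455986/7225) = √308455986/85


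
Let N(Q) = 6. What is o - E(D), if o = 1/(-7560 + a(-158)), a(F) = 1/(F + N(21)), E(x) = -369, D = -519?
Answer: 424025497/1149121 ≈ 369.00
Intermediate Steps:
a(F) = 1/(6 + F) (a(F) = 1/(F + 6) = 1/(6 + F))
o = -152/1149121 (o = 1/(-7560 + 1/(6 - 158)) = 1/(-7560 + 1/(-152)) = 1/(-7560 - 1/152) = 1/(-1149121/152) = -152/1149121 ≈ -0.00013228)
o - E(D) = -152/1149121 - 1*(-369) = -152/1149121 + 369 = 424025497/1149121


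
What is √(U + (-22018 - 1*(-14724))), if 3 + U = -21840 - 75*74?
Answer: I*√34687 ≈ 186.24*I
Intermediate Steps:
U = -27393 (U = -3 + (-21840 - 75*74) = -3 + (-21840 - 5550) = -3 - 27390 = -27393)
√(U + (-22018 - 1*(-14724))) = √(-27393 + (-22018 - 1*(-14724))) = √(-27393 + (-22018 + 14724)) = √(-27393 - 7294) = √(-34687) = I*√34687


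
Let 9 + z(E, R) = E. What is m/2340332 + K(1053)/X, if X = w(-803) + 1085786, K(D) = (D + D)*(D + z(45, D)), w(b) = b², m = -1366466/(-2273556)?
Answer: 2033846662210030033/1534713526660202040 ≈ 1.3252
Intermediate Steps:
z(E, R) = -9 + E
m = 683233/1136778 (m = -1366466*(-1/2273556) = 683233/1136778 ≈ 0.60103)
K(D) = 2*D*(36 + D) (K(D) = (D + D)*(D + (-9 + 45)) = (2*D)*(D + 36) = (2*D)*(36 + D) = 2*D*(36 + D))
X = 1730595 (X = (-803)² + 1085786 = 644809 + 1085786 = 1730595)
m/2340332 + K(1053)/X = (683233/1136778)/2340332 + (2*1053*(36 + 1053))/1730595 = (683233/1136778)*(1/2340332) + (2*1053*1089)*(1/1730595) = 683233/2660437930296 + 2293434*(1/1730595) = 683233/2660437930296 + 764478/576865 = 2033846662210030033/1534713526660202040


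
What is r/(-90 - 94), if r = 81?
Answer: -81/184 ≈ -0.44022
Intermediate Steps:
r/(-90 - 94) = 81/(-90 - 94) = 81/(-184) = -1/184*81 = -81/184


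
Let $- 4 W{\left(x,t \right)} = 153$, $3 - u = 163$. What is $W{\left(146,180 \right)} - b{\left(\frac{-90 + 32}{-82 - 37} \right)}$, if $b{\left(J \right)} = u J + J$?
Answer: $\frac{18681}{476} \approx 39.246$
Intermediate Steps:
$u = -160$ ($u = 3 - 163 = -160$)
$W{\left(x,t \right)} = - \frac{153}{4}$ ($W{\left(x,t \right)} = \left(- \frac{1}{4}\right) 153 = - \frac{153}{4}$)
$b{\left(J \right)} = - 159 J$ ($b{\left(J \right)} = - 160 J + J = - 159 J$)
$W{\left(146,180 \right)} - b{\left(\frac{-90 + 32}{-82 - 37} \right)} = - \frac{153}{4} - - 159 \frac{-90 + 32}{-82 - 37} = - \frac{153}{4} - - 159 \left(- \frac{58}{-119}\right) = - \frac{153}{4} - - 159 \left(\left(-58\right) \left(- \frac{1}{119}\right)\right) = - \frac{153}{4} - \left(-159\right) \frac{58}{119} = - \frac{153}{4} - - \frac{9222}{119} = - \frac{153}{4} + \frac{9222}{119} = \frac{18681}{476}$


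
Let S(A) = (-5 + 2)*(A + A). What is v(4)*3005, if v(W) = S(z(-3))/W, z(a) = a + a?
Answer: 27045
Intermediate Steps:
z(a) = 2*a
S(A) = -6*A
v(W) = 36/W (v(W) = (-12*(-3))/W = (-6*(-6))/W = 36/W)
v(4)*3005 = (36/4)*3005 = (36*(¼))*3005 = 9*3005 = 27045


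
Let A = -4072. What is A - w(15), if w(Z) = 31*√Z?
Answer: -4072 - 31*√15 ≈ -4192.1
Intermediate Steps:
A - w(15) = -4072 - 31*√15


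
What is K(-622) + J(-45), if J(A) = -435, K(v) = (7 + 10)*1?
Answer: -418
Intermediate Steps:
K(v) = 17 (K(v) = 17*1 = 17)
K(-622) + J(-45) = 17 - 435 = -418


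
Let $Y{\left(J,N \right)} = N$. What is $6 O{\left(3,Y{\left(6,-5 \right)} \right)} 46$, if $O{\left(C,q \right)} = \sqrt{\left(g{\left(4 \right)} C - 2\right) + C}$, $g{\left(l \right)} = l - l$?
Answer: $276$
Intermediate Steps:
$g{\left(l \right)} = 0$
$O{\left(C,q \right)} = \sqrt{-2 + C}$ ($O{\left(C,q \right)} = \sqrt{\left(0 C - 2\right) + C} = \sqrt{\left(0 - 2\right) + C} = \sqrt{-2 + C}$)
$6 O{\left(3,Y{\left(6,-5 \right)} \right)} 46 = 6 \sqrt{-2 + 3} \cdot 46 = 6 \sqrt{1} \cdot 46 = 6 \cdot 1 \cdot 46 = 6 \cdot 46 = 276$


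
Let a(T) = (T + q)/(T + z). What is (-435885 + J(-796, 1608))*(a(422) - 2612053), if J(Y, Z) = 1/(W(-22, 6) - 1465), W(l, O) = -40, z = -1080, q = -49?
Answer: 563749800982308361/495145 ≈ 1.1386e+12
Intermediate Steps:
a(T) = (-49 + T)/(-1080 + T) (a(T) = (T - 49)/(T - 1080) = (-49 + T)/(-1080 + T))
J(Y, Z) = -1/1505 (J(Y, Z) = 1/(-40 - 1465) = 1/(-1505) = -1/1505)
(-435885 + J(-796, 1608))*(a(422) - 2612053) = (-435885 - 1/1505)*((-49 + 422)/(-1080 + 422) - 2612053) = -656006926*(373/(-658) - 2612053)/1505 = -656006926*(-1/658*373 - 2612053)/1505 = -656006926*(-373/658 - 2612053)/1505 = -656006926/1505*(-1718731247/658) = 563749800982308361/495145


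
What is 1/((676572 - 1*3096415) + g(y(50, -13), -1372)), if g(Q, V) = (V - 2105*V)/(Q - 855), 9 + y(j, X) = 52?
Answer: -29/70278543 ≈ -4.1264e-7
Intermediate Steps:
y(j, X) = 43 (y(j, X) = -9 + 52 = 43)
g(Q, V) = -2104*V/(-855 + Q) (g(Q, V) = (-2104*V)/(-855 + Q) = -2104*V/(-855 + Q))
1/((676572 - 1*3096415) + g(y(50, -13), -1372)) = 1/((676572 - 1*3096415) - 2104*(-1372)/(-855 + 43)) = 1/((676572 - 3096415) - 2104*(-1372)/(-812)) = 1/(-2419843 - 2104*(-1372)*(-1/812)) = 1/(-2419843 - 103096/29) = 1/(-70278543/29) = -29/70278543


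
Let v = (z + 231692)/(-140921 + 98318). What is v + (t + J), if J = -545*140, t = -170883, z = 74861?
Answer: -10531043902/42603 ≈ -2.4719e+5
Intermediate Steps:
J = -76300
v = -306553/42603 (v = (74861 + 231692)/(-140921 + 98318) = 306553/(-42603) = 306553*(-1/42603) = -306553/42603 ≈ -7.1956)
v + (t + J) = -306553/42603 + (-170883 - 76300) = -306553/42603 - 247183 = -10531043902/42603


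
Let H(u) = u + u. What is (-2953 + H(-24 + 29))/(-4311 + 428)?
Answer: 2943/3883 ≈ 0.75792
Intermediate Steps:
H(u) = 2*u
(-2953 + H(-24 + 29))/(-4311 + 428) = (-2953 + 2*(-24 + 29))/(-4311 + 428) = (-2953 + 2*5)/(-3883) = (-2953 + 10)*(-1/3883) = -2943*(-1/3883) = 2943/3883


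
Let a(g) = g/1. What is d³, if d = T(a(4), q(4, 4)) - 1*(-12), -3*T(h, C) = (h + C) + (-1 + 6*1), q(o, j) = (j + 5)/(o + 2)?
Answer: 4913/8 ≈ 614.13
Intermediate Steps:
a(g) = g (a(g) = g*1 = g)
q(o, j) = (5 + j)/(2 + o)
T(h, C) = -5/3 - C/3 - h/3 (T(h, C) = -((h + C) + (-1 + 6*1))/3 = -((C + h) + (-1 + 6))/3 = -((C + h) + 5)/3 = -(5 + C + h)/3 = -5/3 - C/3 - h/3)
d = 17/2 (d = (-5/3 - (5 + 4)/(3*(2 + 4)) - ⅓*4) - 1*(-12) = (-5/3 - 9/(3*6) - 4/3) + 12 = (-5/3 - 9/18 - 4/3) + 12 = (-5/3 - ⅓*3/2 - 4/3) + 12 = (-5/3 - ½ - 4/3) + 12 = -7/2 + 12 = 17/2 ≈ 8.5000)
d³ = (17/2)³ = 4913/8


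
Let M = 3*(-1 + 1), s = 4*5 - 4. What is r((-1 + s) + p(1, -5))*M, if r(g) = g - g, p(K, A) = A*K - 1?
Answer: 0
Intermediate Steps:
p(K, A) = -1 + A*K
s = 16 (s = 20 - 4 = 16)
M = 0 (M = 3*0 = 0)
r(g) = 0
r((-1 + s) + p(1, -5))*M = 0*0 = 0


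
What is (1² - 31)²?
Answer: 900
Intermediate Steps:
(1² - 31)² = (1 - 31)² = (-30)² = 900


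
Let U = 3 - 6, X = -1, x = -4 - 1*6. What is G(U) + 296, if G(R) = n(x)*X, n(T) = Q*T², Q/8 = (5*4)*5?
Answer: -79704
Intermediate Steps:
Q = 800 (Q = 8*((5*4)*5) = 8*(20*5) = 8*100 = 800)
x = -10 (x = -4 - 6 = -10)
U = -3
n(T) = 800*T²
G(R) = -80000 (G(R) = (800*(-10)²)*(-1) = (800*100)*(-1) = 80000*(-1) = -80000)
G(U) + 296 = -80000 + 296 = -79704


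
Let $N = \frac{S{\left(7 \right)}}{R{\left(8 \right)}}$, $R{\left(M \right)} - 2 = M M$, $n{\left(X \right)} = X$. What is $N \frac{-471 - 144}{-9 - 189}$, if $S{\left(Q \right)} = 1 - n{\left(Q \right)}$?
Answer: $- \frac{205}{726} \approx -0.28237$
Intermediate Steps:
$R{\left(M \right)} = 2 + M^{2}$ ($R{\left(M \right)} = 2 + M M = 2 + M^{2}$)
$S{\left(Q \right)} = 1 - Q$
$N = - \frac{1}{11}$ ($N = \frac{1 - 7}{2 + 8^{2}} = \frac{1 - 7}{2 + 64} = - \frac{6}{66} = \left(-6\right) \frac{1}{66} = - \frac{1}{11} \approx -0.090909$)
$N \frac{-471 - 144}{-9 - 189} = - \frac{\left(-471 - 144\right) \frac{1}{-9 - 189}}{11} = - \frac{\left(-615\right) \frac{1}{-198}}{11} = - \frac{\left(-615\right) \left(- \frac{1}{198}\right)}{11} = \left(- \frac{1}{11}\right) \frac{205}{66} = - \frac{205}{726}$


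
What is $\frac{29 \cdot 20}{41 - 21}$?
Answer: $29$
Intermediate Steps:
$\frac{29 \cdot 20}{41 - 21} = \frac{580}{20} = 580 \cdot \frac{1}{20} = 29$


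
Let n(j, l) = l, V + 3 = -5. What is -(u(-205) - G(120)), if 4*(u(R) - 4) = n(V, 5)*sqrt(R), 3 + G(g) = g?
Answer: 113 - 5*I*sqrt(205)/4 ≈ 113.0 - 17.897*I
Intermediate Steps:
V = -8 (V = -3 - 5 = -8)
G(g) = -3 + g
u(R) = 4 + 5*sqrt(R)/4 (u(R) = 4 + (5*sqrt(R))/4 = 4 + 5*sqrt(R)/4)
-(u(-205) - G(120)) = -((4 + 5*sqrt(-205)/4) - (-3 + 120)) = -((4 + 5*(I*sqrt(205))/4) - 1*117) = -((4 + 5*I*sqrt(205)/4) - 117) = -(-113 + 5*I*sqrt(205)/4) = 113 - 5*I*sqrt(205)/4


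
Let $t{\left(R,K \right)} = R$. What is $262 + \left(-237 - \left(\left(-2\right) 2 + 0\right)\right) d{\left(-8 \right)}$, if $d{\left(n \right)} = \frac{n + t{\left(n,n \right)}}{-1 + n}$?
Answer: $- \frac{1370}{9} \approx -152.22$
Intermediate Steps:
$d{\left(n \right)} = \frac{2 n}{-1 + n}$ ($d{\left(n \right)} = \frac{n + n}{-1 + n} = \frac{2 n}{-1 + n}$)
$262 + \left(-237 - \left(\left(-2\right) 2 + 0\right)\right) d{\left(-8 \right)} = 262 + \left(-237 - \left(\left(-2\right) 2 + 0\right)\right) 2 \left(-8\right) \frac{1}{-1 - 8} = 262 + \left(-237 - \left(-4 + 0\right)\right) 2 \left(-8\right) \frac{1}{-9} = 262 + \left(-237 - -4\right) 2 \left(-8\right) \left(- \frac{1}{9}\right) = 262 + \left(-237 + 4\right) \frac{16}{9} = 262 - \frac{3728}{9} = - \frac{1370}{9}$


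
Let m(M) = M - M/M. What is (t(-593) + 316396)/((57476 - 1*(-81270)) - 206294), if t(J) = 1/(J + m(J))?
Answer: -375562051/80179476 ≈ -4.6840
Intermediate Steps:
m(M) = -1 + M (m(M) = M - 1*1 = M - 1 = -1 + M)
t(J) = 1/(-1 + 2*J) (t(J) = 1/(J + (-1 + J)) = 1/(-1 + 2*J))
(t(-593) + 316396)/((57476 - 1*(-81270)) - 206294) = (1/(-1 + 2*(-593)) + 316396)/((57476 - 1*(-81270)) - 206294) = (1/(-1 - 1186) + 316396)/((57476 + 81270) - 206294) = (1/(-1187) + 316396)/(138746 - 206294) = (-1/1187 + 316396)/(-67548) = (375562051/1187)*(-1/67548) = -375562051/80179476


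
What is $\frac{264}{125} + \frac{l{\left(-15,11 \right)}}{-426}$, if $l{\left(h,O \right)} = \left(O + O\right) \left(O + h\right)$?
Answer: $\frac{61732}{26625} \approx 2.3186$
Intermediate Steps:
$l{\left(h,O \right)} = 2 O \left(O + h\right)$
$\frac{264}{125} + \frac{l{\left(-15,11 \right)}}{-426} = \frac{264}{125} + \frac{2 \cdot 11 \left(11 - 15\right)}{-426} = 264 \cdot \frac{1}{125} + 2 \cdot 11 \left(-4\right) \left(- \frac{1}{426}\right) = \frac{264}{125} - - \frac{44}{213} = \frac{264}{125} + \frac{44}{213} = \frac{61732}{26625}$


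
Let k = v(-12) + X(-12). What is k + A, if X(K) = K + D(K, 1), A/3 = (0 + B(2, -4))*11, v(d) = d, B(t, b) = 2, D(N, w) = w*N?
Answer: 30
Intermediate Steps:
D(N, w) = N*w
A = 66 (A = 3*((0 + 2)*11) = 3*(2*11) = 3*22 = 66)
X(K) = 2*K (X(K) = K + K*1 = K + K = 2*K)
k = -36 (k = -12 + 2*(-12) = -12 - 24 = -36)
k + A = -36 + 66 = 30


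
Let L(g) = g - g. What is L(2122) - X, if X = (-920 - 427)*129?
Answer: 173763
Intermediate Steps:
L(g) = 0
X = -173763 (X = -1347*129 = -173763)
L(2122) - X = 0 - 1*(-173763) = 0 + 173763 = 173763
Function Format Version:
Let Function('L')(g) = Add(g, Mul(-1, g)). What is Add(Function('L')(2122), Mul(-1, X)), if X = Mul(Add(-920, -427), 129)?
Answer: 173763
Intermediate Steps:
Function('L')(g) = 0
X = -173763 (X = Mul(-1347, 129) = -173763)
Add(Function('L')(2122), Mul(-1, X)) = Add(0, Mul(-1, -173763)) = Add(0, 173763) = 173763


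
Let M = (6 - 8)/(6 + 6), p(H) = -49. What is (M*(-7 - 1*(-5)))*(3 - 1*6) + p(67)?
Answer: -50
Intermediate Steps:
M = -⅙ (M = -2/12 = -2*1/12 = -⅙ ≈ -0.16667)
(M*(-7 - 1*(-5)))*(3 - 1*6) + p(67) = (-(-7 - 1*(-5))/6)*(3 - 1*6) - 49 = (-(-7 + 5)/6)*(3 - 6) - 49 = -⅙*(-2)*(-3) - 49 = (⅓)*(-3) - 49 = -1 - 49 = -50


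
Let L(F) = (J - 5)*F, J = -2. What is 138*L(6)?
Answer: -5796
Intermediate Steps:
L(F) = -7*F (L(F) = (-2 - 5)*F = -7*F)
138*L(6) = 138*(-7*6) = 138*(-42) = -5796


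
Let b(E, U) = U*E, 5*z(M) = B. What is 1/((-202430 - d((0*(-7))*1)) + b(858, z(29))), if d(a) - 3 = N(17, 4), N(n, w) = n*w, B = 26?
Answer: -5/990197 ≈ -5.0495e-6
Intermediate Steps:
z(M) = 26/5 (z(M) = (1/5)*26 = 26/5)
d(a) = 71 (d(a) = 3 + 17*4 = 3 + 68 = 71)
b(E, U) = E*U
1/((-202430 - d((0*(-7))*1)) + b(858, z(29))) = 1/((-202430 - 1*71) + 858*(26/5)) = 1/((-202430 - 71) + 22308/5) = 1/(-202501 + 22308/5) = 1/(-990197/5) = -5/990197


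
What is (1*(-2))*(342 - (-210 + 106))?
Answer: -892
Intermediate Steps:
(1*(-2))*(342 - (-210 + 106)) = -2*(342 - 1*(-104)) = -2*(342 + 104) = -2*446 = -892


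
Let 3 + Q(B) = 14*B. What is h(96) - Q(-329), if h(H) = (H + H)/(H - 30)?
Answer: 50731/11 ≈ 4611.9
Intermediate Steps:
Q(B) = -3 + 14*B
h(H) = 2*H/(-30 + H) (h(H) = (2*H)/(-30 + H) = 2*H/(-30 + H))
h(96) - Q(-329) = 2*96/(-30 + 96) - (-3 + 14*(-329)) = 2*96/66 - (-3 - 4606) = 2*96*(1/66) - 1*(-4609) = 32/11 + 4609 = 50731/11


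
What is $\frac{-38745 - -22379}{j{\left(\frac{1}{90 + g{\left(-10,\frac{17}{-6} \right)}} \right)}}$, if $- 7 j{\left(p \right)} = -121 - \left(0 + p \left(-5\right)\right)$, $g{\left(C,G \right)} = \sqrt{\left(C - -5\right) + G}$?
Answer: $\frac{114562 \left(- \sqrt{282} + 540 i\right)}{- 65310 i + 121 \sqrt{282}} \approx -947.23 + 0.013518 i$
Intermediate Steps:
$g{\left(C,G \right)} = \sqrt{5 + C + G}$ ($g{\left(C,G \right)} = \sqrt{\left(C + 5\right) + G} = \sqrt{\left(5 + C\right) + G} = \sqrt{5 + C + G}$)
$j{\left(p \right)} = \frac{121}{7} - \frac{5 p}{7}$ ($j{\left(p \right)} = - \frac{-121 - \left(0 + p \left(-5\right)\right)}{7} = - \frac{-121 - \left(0 - 5 p\right)}{7} = - \frac{-121 - - 5 p}{7} = - \frac{-121 + 5 p}{7} = \frac{121}{7} - \frac{5 p}{7}$)
$\frac{-38745 - -22379}{j{\left(\frac{1}{90 + g{\left(-10,\frac{17}{-6} \right)}} \right)}} = \frac{-38745 - -22379}{\frac{121}{7} - \frac{5}{7 \left(90 + \sqrt{5 - 10 + \frac{17}{-6}}\right)}} = \frac{-38745 + 22379}{\frac{121}{7} - \frac{5}{7 \left(90 + \sqrt{5 - 10 + 17 \left(- \frac{1}{6}\right)}\right)}} = - \frac{16366}{\frac{121}{7} - \frac{5}{7 \left(90 + \sqrt{5 - 10 - \frac{17}{6}}\right)}} = - \frac{16366}{\frac{121}{7} - \frac{5}{7 \left(90 + \sqrt{- \frac{47}{6}}\right)}} = - \frac{16366}{\frac{121}{7} - \frac{5}{7 \left(90 + \frac{i \sqrt{282}}{6}\right)}}$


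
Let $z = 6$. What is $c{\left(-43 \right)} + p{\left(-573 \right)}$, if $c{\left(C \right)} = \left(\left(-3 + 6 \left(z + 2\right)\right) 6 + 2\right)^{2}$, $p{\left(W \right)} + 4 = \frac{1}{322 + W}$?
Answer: $\frac{18568979}{251} \approx 73980.0$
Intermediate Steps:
$p{\left(W \right)} = -4 + \frac{1}{322 + W}$
$c{\left(C \right)} = 73984$ ($c{\left(C \right)} = \left(\left(-3 + 6 \left(6 + 2\right)\right) 6 + 2\right)^{2} = \left(\left(-3 + 6 \cdot 8\right) 6 + 2\right)^{2} = \left(\left(-3 + 48\right) 6 + 2\right)^{2} = \left(45 \cdot 6 + 2\right)^{2} = \left(270 + 2\right)^{2} = 272^{2} = 73984$)
$c{\left(-43 \right)} + p{\left(-573 \right)} = 73984 + \frac{-1287 - -2292}{322 - 573} = 73984 + \frac{-1287 + 2292}{-251} = 73984 - \frac{1005}{251} = \frac{18568979}{251}$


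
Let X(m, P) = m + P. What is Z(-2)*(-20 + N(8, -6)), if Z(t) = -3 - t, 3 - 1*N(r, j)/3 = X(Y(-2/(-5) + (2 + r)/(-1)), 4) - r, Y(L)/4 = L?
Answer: -581/5 ≈ -116.20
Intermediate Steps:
Y(L) = 4*L
X(m, P) = P + m
N(r, j) = 81/5 + 15*r (N(r, j) = 9 - 3*((4 + 4*(-2/(-5) + (2 + r)/(-1))) - r) = 9 - 3*((4 + 4*(-2*(-1/5) + (2 + r)*(-1))) - r) = 9 - 3*((4 + 4*(2/5 + (-2 - r))) - r) = 9 - 3*((4 + 4*(-8/5 - r)) - r) = 9 - 3*((4 + (-32/5 - 4*r)) - r) = 9 - 3*((-12/5 - 4*r) - r) = 9 - 3*(-12/5 - 5*r) = 9 + (36/5 + 15*r) = 81/5 + 15*r)
Z(-2)*(-20 + N(8, -6)) = (-3 - 1*(-2))*(-20 + (81/5 + 15*8)) = (-3 + 2)*(-20 + (81/5 + 120)) = -(-20 + 681/5) = -1*581/5 = -581/5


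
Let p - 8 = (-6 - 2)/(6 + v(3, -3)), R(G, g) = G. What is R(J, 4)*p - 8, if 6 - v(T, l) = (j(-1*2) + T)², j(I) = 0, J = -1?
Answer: -40/3 ≈ -13.333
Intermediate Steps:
v(T, l) = 6 - T² (v(T, l) = 6 - (0 + T)² = 6 - T²)
p = 16/3 (p = 8 + (-6 - 2)/(6 + (6 - 1*3²)) = 8 - 8/(6 + (6 - 1*9)) = 8 - 8/(6 + (6 - 9)) = 8 - 8/(6 - 3) = 8 - 8/3 = 16/3 ≈ 5.3333)
R(J, 4)*p - 8 = -1*16/3 - 8 = -16/3 - 8 = -40/3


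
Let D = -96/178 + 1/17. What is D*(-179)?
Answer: 130133/1513 ≈ 86.010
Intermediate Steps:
D = -727/1513 (D = -96*1/178 + 1*(1/17) = -48/89 + 1/17 = -727/1513 ≈ -0.48050)
D*(-179) = -727/1513*(-179) = 130133/1513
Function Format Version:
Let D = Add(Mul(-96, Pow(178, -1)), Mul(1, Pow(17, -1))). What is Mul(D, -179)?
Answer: Rational(130133, 1513) ≈ 86.010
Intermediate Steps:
D = Rational(-727, 1513) (D = Add(Mul(-96, Rational(1, 178)), Mul(1, Rational(1, 17))) = Add(Rational(-48, 89), Rational(1, 17)) = Rational(-727, 1513) ≈ -0.48050)
Mul(D, -179) = Mul(Rational(-727, 1513), -179) = Rational(130133, 1513)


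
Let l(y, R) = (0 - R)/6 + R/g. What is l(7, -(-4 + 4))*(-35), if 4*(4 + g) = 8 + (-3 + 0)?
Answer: 0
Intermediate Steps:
g = -11/4 (g = -4 + (8 + (-3 + 0))/4 = -4 + (8 - 3)/4 = -4 + (¼)*5 = -4 + 5/4 = -11/4 ≈ -2.7500)
l(y, R) = -35*R/66 (l(y, R) = (0 - R)/6 + R/(-11/4) = -R*(⅙) + R*(-4/11) = -R/6 - 4*R/11 = -35*R/66)
l(7, -(-4 + 4))*(-35) = -(-35)*(-4 + 4)/66*(-35) = -(-35)*0/66*(-35) = -35/66*0*(-35) = 0*(-35) = 0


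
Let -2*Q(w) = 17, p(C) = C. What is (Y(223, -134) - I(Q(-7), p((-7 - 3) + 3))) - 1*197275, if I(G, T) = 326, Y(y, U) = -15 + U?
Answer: -197750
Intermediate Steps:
Q(w) = -17/2 (Q(w) = -½*17 = -17/2)
(Y(223, -134) - I(Q(-7), p((-7 - 3) + 3))) - 1*197275 = ((-15 - 134) - 1*326) - 1*197275 = (-149 - 326) - 197275 = -475 - 197275 = -197750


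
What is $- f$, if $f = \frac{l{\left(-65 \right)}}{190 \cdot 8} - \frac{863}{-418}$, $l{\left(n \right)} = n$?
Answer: $- \frac{6761}{3344} \approx -2.0218$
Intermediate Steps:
$f = \frac{6761}{3344}$ ($f = - \frac{65}{190 \cdot 8} - \frac{863}{-418} = - \frac{65}{1520} - - \frac{863}{418} = \left(-65\right) \frac{1}{1520} + \frac{863}{418} = - \frac{13}{304} + \frac{863}{418} = \frac{6761}{3344} \approx 2.0218$)
$- f = \left(-1\right) \frac{6761}{3344} = - \frac{6761}{3344}$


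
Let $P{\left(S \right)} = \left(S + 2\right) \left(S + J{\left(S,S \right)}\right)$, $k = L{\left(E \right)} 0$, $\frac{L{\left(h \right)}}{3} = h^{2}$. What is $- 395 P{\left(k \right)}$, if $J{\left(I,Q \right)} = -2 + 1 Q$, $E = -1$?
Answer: $1580$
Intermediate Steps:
$L{\left(h \right)} = 3 h^{2}$
$k = 0$ ($k = 3 \left(-1\right)^{2} \cdot 0 = 3 \cdot 1 \cdot 0 = 3 \cdot 0 = 0$)
$J{\left(I,Q \right)} = -2 + Q$
$P{\left(S \right)} = \left(-2 + 2 S\right) \left(2 + S\right)$ ($P{\left(S \right)} = \left(S + 2\right) \left(S + \left(-2 + S\right)\right) = \left(2 + S\right) \left(-2 + 2 S\right) = \left(-2 + 2 S\right) \left(2 + S\right)$)
$- 395 P{\left(k \right)} = - 395 \left(-4 + 2 \cdot 0 + 2 \cdot 0^{2}\right) = - 395 \left(-4 + 0 + 2 \cdot 0\right) = - 395 \left(-4 + 0 + 0\right) = \left(-395\right) \left(-4\right) = 1580$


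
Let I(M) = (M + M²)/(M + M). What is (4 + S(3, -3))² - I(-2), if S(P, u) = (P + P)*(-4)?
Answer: 801/2 ≈ 400.50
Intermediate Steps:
I(M) = (M + M²)/(2*M) (I(M) = (M + M²)/((2*M)) = (M + M²)*(1/(2*M)) = (M + M²)/(2*M))
S(P, u) = -8*P (S(P, u) = (2*P)*(-4) = -8*P)
(4 + S(3, -3))² - I(-2) = (4 - 8*3)² - (½ + (½)*(-2)) = (4 - 24)² - (½ - 1) = (-20)² - 1*(-½) = 400 + ½ = 801/2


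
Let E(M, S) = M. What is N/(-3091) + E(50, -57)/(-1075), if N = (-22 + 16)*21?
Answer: -764/132913 ≈ -0.0057481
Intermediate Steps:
N = -126 (N = -6*21 = -126)
N/(-3091) + E(50, -57)/(-1075) = -126/(-3091) + 50/(-1075) = -126*(-1/3091) + 50*(-1/1075) = 126/3091 - 2/43 = -764/132913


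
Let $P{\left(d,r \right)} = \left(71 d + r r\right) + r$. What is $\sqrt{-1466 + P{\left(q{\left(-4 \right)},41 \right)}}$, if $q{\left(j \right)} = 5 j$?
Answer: $2 i \sqrt{291} \approx 34.117 i$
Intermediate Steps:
$P{\left(d,r \right)} = r + r^{2} + 71 d$ ($P{\left(d,r \right)} = \left(71 d + r^{2}\right) + r = \left(r^{2} + 71 d\right) + r = r + r^{2} + 71 d$)
$\sqrt{-1466 + P{\left(q{\left(-4 \right)},41 \right)}} = \sqrt{-1466 + \left(41 + 41^{2} + 71 \cdot 5 \left(-4\right)\right)} = \sqrt{-1466 + \left(41 + 1681 + 71 \left(-20\right)\right)} = \sqrt{-1466 + \left(41 + 1681 - 1420\right)} = \sqrt{-1466 + 302} = \sqrt{-1164} = 2 i \sqrt{291}$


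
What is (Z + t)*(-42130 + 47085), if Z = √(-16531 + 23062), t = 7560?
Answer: 37459800 + 4955*√6531 ≈ 3.7860e+7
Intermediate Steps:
Z = √6531 ≈ 80.815
(Z + t)*(-42130 + 47085) = (√6531 + 7560)*(-42130 + 47085) = (7560 + √6531)*4955 = 37459800 + 4955*√6531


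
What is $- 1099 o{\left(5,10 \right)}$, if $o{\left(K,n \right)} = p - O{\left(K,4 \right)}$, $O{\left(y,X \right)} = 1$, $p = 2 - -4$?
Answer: $-5495$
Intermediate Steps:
$p = 6$ ($p = 2 + 4 = 6$)
$o{\left(K,n \right)} = 5$ ($o{\left(K,n \right)} = 6 - 1 = 5$)
$- 1099 o{\left(5,10 \right)} = \left(-1099\right) 5 = -5495$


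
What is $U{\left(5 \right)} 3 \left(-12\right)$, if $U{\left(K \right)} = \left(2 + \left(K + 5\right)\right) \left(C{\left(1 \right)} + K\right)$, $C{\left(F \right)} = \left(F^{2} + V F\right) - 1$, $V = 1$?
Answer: $-2592$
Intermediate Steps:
$C{\left(F \right)} = -1 + F + F^{2}$ ($C{\left(F \right)} = \left(F^{2} + 1 F\right) - 1 = \left(F^{2} + F\right) - 1 = \left(F + F^{2}\right) - 1 = -1 + F + F^{2}$)
$U{\left(K \right)} = \left(1 + K\right) \left(7 + K\right)$ ($U{\left(K \right)} = \left(2 + \left(K + 5\right)\right) \left(\left(-1 + 1 + 1^{2}\right) + K\right) = \left(2 + \left(5 + K\right)\right) \left(\left(-1 + 1 + 1\right) + K\right) = \left(7 + K\right) \left(1 + K\right) = \left(1 + K\right) \left(7 + K\right)$)
$U{\left(5 \right)} 3 \left(-12\right) = \left(7 + 5^{2} + 8 \cdot 5\right) 3 \left(-12\right) = \left(7 + 25 + 40\right) 3 \left(-12\right) = 72 \cdot 3 \left(-12\right) = 216 \left(-12\right) = -2592$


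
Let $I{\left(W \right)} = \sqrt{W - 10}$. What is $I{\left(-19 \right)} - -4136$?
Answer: $4136 + i \sqrt{29} \approx 4136.0 + 5.3852 i$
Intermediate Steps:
$I{\left(W \right)} = \sqrt{-10 + W}$
$I{\left(-19 \right)} - -4136 = \sqrt{-10 - 19} - -4136 = \sqrt{-29} + 4136 = i \sqrt{29} + 4136 = 4136 + i \sqrt{29}$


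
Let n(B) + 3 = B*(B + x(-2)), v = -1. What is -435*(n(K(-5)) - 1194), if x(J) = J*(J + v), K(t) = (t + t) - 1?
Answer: 496770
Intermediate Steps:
K(t) = -1 + 2*t (K(t) = 2*t - 1 = -1 + 2*t)
x(J) = J*(-1 + J) (x(J) = J*(J - 1) = J*(-1 + J))
n(B) = -3 + B*(6 + B) (n(B) = -3 + B*(B - 2*(-1 - 2)) = -3 + B*(B - 2*(-3)) = -3 + B*(B + 6) = -3 + B*(6 + B))
-435*(n(K(-5)) - 1194) = -435*((-3 + (-1 + 2*(-5))² + 6*(-1 + 2*(-5))) - 1194) = -435*((-3 + (-1 - 10)² + 6*(-1 - 10)) - 1194) = -435*((-3 + (-11)² + 6*(-11)) - 1194) = -435*((-3 + 121 - 66) - 1194) = -435*(52 - 1194) = -435*(-1142) = 496770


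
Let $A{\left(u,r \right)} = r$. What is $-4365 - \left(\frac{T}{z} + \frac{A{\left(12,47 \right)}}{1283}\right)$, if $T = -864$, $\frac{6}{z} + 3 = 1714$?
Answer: $\frac{310510330}{1283} \approx 2.4202 \cdot 10^{5}$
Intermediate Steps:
$z = \frac{6}{1711}$ ($z = \frac{6}{-3 + 1714} = \frac{6}{1711} \approx 0.0035067$)
$-4365 - \left(\frac{T}{z} + \frac{A{\left(12,47 \right)}}{1283}\right) = -4365 - \left(- \frac{864}{\frac{6}{1711}} + \frac{47}{1283}\right) = -4365 - \left(\left(-864\right) \frac{1711}{6} + 47 \cdot \frac{1}{1283}\right) = -4365 - \left(-246384 + \frac{47}{1283}\right) = -4365 - - \frac{316110625}{1283} = -4365 + \frac{316110625}{1283} = \frac{310510330}{1283}$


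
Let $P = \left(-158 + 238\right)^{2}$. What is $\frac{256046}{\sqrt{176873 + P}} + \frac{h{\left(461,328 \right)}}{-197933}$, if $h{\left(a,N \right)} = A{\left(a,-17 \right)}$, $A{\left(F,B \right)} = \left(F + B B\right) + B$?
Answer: $- \frac{733}{197933} + \frac{256046 \sqrt{183273}}{183273} \approx 598.09$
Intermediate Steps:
$A{\left(F,B \right)} = B + F + B^{2}$ ($A{\left(F,B \right)} = \left(F + B^{2}\right) + B = B + F + B^{2}$)
$P = 6400$ ($P = 80^{2} = 6400$)
$h{\left(a,N \right)} = 272 + a$ ($h{\left(a,N \right)} = -17 + a + \left(-17\right)^{2} = -17 + a + 289 = 272 + a$)
$\frac{256046}{\sqrt{176873 + P}} + \frac{h{\left(461,328 \right)}}{-197933} = \frac{256046}{\sqrt{176873 + 6400}} + \frac{272 + 461}{-197933} = \frac{256046}{\sqrt{183273}} + 733 \left(- \frac{1}{197933}\right) = 256046 \frac{\sqrt{183273}}{183273} - \frac{733}{197933} = \frac{256046 \sqrt{183273}}{183273} - \frac{733}{197933} = - \frac{733}{197933} + \frac{256046 \sqrt{183273}}{183273}$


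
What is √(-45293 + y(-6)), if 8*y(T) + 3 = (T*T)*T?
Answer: I*√725126/4 ≈ 212.89*I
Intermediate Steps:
y(T) = -3/8 + T³/8 (y(T) = -3/8 + ((T*T)*T)/8 = -3/8 + (T²*T)/8 = -3/8 + T³/8)
√(-45293 + y(-6)) = √(-45293 + (-3/8 + (⅛)*(-6)³)) = √(-45293 + (-3/8 + (⅛)*(-216))) = √(-45293 + (-3/8 - 27)) = √(-45293 - 219/8) = √(-362563/8) = I*√725126/4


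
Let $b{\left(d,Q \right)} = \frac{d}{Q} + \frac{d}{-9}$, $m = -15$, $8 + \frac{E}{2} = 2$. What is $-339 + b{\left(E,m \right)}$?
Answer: $- \frac{5053}{15} \approx -336.87$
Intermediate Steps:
$E = -12$ ($E = -16 + 2 \cdot 2 = -16 + 4 = -12$)
$b{\left(d,Q \right)} = - \frac{d}{9} + \frac{d}{Q}$ ($b{\left(d,Q \right)} = \frac{d}{Q} + d \left(- \frac{1}{9}\right) = \frac{d}{Q} - \frac{d}{9} = - \frac{d}{9} + \frac{d}{Q}$)
$-339 + b{\left(E,m \right)} = -339 - \left(- \frac{4}{3} + \frac{12}{-15}\right) = -339 + \left(\frac{4}{3} - - \frac{4}{5}\right) = -339 + \left(\frac{4}{3} + \frac{4}{5}\right) = -339 + \frac{32}{15} = - \frac{5053}{15}$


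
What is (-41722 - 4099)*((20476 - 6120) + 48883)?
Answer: -2897674219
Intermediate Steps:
(-41722 - 4099)*((20476 - 6120) + 48883) = -45821*(14356 + 48883) = -45821*63239 = -2897674219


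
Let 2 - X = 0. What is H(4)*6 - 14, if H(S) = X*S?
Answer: 34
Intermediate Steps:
X = 2 (X = 2 - 1*0 = 2 + 0 = 2)
H(S) = 2*S
H(4)*6 - 14 = (2*4)*6 - 14 = 8*6 - 14 = 48 - 14 = 34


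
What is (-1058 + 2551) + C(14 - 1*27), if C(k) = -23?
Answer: 1470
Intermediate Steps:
(-1058 + 2551) + C(14 - 1*27) = (-1058 + 2551) - 23 = 1493 - 23 = 1470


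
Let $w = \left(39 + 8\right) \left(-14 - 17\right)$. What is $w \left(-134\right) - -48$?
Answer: $195286$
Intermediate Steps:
$w = -1457$ ($w = 47 \left(-31\right) = -1457$)
$w \left(-134\right) - -48 = \left(-1457\right) \left(-134\right) - -48 = 195238 + 48 = 195286$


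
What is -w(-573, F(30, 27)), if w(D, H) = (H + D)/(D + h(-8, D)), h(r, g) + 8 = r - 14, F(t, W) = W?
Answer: -182/201 ≈ -0.90547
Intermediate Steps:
h(r, g) = -22 + r (h(r, g) = -8 + (r - 14) = -8 + (-14 + r) = -22 + r)
w(D, H) = (D + H)/(-30 + D) (w(D, H) = (H + D)/(D + (-22 - 8)) = (D + H)/(D - 30) = (D + H)/(-30 + D))
-w(-573, F(30, 27)) = -(-573 + 27)/(-30 - 573) = -(-546)/(-603) = -(-1)*(-546)/603 = -1*182/201 = -182/201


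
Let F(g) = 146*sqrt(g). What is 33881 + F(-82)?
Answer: 33881 + 146*I*sqrt(82) ≈ 33881.0 + 1322.1*I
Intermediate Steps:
33881 + F(-82) = 33881 + 146*sqrt(-82) = 33881 + 146*(I*sqrt(82)) = 33881 + 146*I*sqrt(82)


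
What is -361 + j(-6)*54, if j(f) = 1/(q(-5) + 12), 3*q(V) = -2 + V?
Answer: -10307/29 ≈ -355.41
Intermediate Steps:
q(V) = -⅔ + V/3 (q(V) = (-2 + V)/3 = -⅔ + V/3)
j(f) = 3/29 (j(f) = 1/((-⅔ + (⅓)*(-5)) + 12) = 1/((-⅔ - 5/3) + 12) = 1/(-7/3 + 12) = 1/(29/3) = 3/29)
-361 + j(-6)*54 = -361 + (3/29)*54 = -361 + 162/29 = -10307/29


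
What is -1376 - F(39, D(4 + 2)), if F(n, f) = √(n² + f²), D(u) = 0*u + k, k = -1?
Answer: -1376 - √1522 ≈ -1415.0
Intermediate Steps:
D(u) = -1 (D(u) = 0*u - 1 = 0 - 1 = -1)
F(n, f) = √(f² + n²)
-1376 - F(39, D(4 + 2)) = -1376 - √((-1)² + 39²) = -1376 - √(1 + 1521) = -1376 - √1522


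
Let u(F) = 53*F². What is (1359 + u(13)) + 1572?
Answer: 11888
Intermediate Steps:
(1359 + u(13)) + 1572 = (1359 + 53*13²) + 1572 = (1359 + 53*169) + 1572 = (1359 + 8957) + 1572 = 10316 + 1572 = 11888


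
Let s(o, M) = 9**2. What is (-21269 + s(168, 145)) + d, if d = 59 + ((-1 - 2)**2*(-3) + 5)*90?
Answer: -23109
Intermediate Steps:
s(o, M) = 81
d = -1921 (d = 59 + ((-3)**2*(-3) + 5)*90 = 59 + (9*(-3) + 5)*90 = 59 + (-27 + 5)*90 = 59 - 22*90 = 59 - 1980 = -1921)
(-21269 + s(168, 145)) + d = (-21269 + 81) - 1921 = -21188 - 1921 = -23109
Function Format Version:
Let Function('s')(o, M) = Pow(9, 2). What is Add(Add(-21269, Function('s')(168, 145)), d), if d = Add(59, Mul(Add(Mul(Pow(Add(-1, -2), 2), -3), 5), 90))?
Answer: -23109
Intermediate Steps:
Function('s')(o, M) = 81
d = -1921 (d = Add(59, Mul(Add(Mul(Pow(-3, 2), -3), 5), 90)) = Add(59, Mul(Add(Mul(9, -3), 5), 90)) = Add(59, Mul(Add(-27, 5), 90)) = Add(59, Mul(-22, 90)) = Add(59, -1980) = -1921)
Add(Add(-21269, Function('s')(168, 145)), d) = Add(Add(-21269, 81), -1921) = Add(-21188, -1921) = -23109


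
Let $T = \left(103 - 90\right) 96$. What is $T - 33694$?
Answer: $-32446$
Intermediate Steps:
$T = 1248$ ($T = 13 \cdot 96 = 1248$)
$T - 33694 = 1248 - 33694 = -32446$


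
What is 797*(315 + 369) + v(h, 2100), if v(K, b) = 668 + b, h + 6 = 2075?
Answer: 547916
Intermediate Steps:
h = 2069 (h = -6 + 2075 = 2069)
797*(315 + 369) + v(h, 2100) = 797*(315 + 369) + (668 + 2100) = 797*684 + 2768 = 545148 + 2768 = 547916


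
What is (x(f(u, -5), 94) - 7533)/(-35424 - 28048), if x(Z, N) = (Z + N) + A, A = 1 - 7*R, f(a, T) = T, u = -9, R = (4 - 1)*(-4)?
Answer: 7359/63472 ≈ 0.11594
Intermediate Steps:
R = -12 (R = 3*(-4) = -12)
A = 85 (A = 1 - 7*(-12) = 1 + 84 = 85)
x(Z, N) = 85 + N + Z (x(Z, N) = (Z + N) + 85 = (N + Z) + 85 = 85 + N + Z)
(x(f(u, -5), 94) - 7533)/(-35424 - 28048) = ((85 + 94 - 5) - 7533)/(-35424 - 28048) = (174 - 7533)/(-63472) = -7359*(-1/63472) = 7359/63472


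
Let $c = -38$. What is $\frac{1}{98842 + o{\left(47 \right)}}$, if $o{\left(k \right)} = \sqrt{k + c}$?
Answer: $\frac{1}{98845} \approx 1.0117 \cdot 10^{-5}$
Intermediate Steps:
$o{\left(k \right)} = \sqrt{-38 + k}$ ($o{\left(k \right)} = \sqrt{k - 38} = \sqrt{-38 + k}$)
$\frac{1}{98842 + o{\left(47 \right)}} = \frac{1}{98842 + \sqrt{-38 + 47}} = \frac{1}{98842 + \sqrt{9}} = \frac{1}{98842 + 3} = \frac{1}{98845}$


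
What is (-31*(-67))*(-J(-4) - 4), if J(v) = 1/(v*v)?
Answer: -135005/16 ≈ -8437.8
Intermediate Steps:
J(v) = v⁻²
(-31*(-67))*(-J(-4) - 4) = (-31*(-67))*(-1/(-4)² - 4) = 2077*(-1*1/16 - 4) = 2077*(-1/16 - 4) = 2077*(-65/16) = -135005/16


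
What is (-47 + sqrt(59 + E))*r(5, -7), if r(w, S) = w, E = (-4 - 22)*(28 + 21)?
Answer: -235 + 45*I*sqrt(15) ≈ -235.0 + 174.28*I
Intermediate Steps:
E = -1274 (E = -26*49 = -1274)
(-47 + sqrt(59 + E))*r(5, -7) = (-47 + sqrt(59 - 1274))*5 = (-47 + sqrt(-1215))*5 = (-47 + 9*I*sqrt(15))*5 = -235 + 45*I*sqrt(15)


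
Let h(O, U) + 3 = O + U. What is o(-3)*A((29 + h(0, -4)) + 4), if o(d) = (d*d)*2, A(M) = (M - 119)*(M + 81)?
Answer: -179118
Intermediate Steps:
h(O, U) = -3 + O + U (h(O, U) = -3 + (O + U) = -3 + O + U)
A(M) = (-119 + M)*(81 + M)
o(d) = 2*d² (o(d) = d²*2 = 2*d²)
o(-3)*A((29 + h(0, -4)) + 4) = (2*(-3)²)*(-9639 + ((29 + (-3 + 0 - 4)) + 4)² - 38*((29 + (-3 + 0 - 4)) + 4)) = (2*9)*(-9639 + ((29 - 7) + 4)² - 38*((29 - 7) + 4)) = 18*(-9639 + (22 + 4)² - 38*(22 + 4)) = 18*(-9639 + 26² - 38*26) = 18*(-9639 + 676 - 988) = 18*(-9951) = -179118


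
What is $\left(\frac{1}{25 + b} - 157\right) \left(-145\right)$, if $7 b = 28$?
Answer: $22760$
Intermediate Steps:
$b = 4$ ($b = \frac{1}{7} \cdot 28 = 4$)
$\left(\frac{1}{25 + b} - 157\right) \left(-145\right) = \left(\frac{1}{25 + 4} - 157\right) \left(-145\right) = \left(\frac{1}{29} - 157\right) \left(-145\right) = \left(- \frac{4552}{29}\right) \left(-145\right) = 22760$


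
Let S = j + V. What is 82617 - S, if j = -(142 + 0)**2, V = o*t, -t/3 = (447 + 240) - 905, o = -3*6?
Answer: 114553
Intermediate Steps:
o = -18
t = 654 (t = -3*((447 + 240) - 905) = -3*(687 - 905) = -3*(-218) = 654)
V = -11772 (V = -18*654 = -11772)
j = -20164 (j = -1*142**2 = -1*20164 = -20164)
S = -31936 (S = -20164 - 11772 = -31936)
82617 - S = 82617 - 1*(-31936) = 82617 + 31936 = 114553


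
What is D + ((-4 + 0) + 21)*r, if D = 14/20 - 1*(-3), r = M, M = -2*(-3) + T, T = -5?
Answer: 207/10 ≈ 20.700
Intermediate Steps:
M = 1 (M = -2*(-3) - 5 = 6 - 5 = 1)
r = 1
D = 37/10 (D = 14*(1/20) + 3 = 7/10 + 3 = 37/10 ≈ 3.7000)
D + ((-4 + 0) + 21)*r = 37/10 + ((-4 + 0) + 21)*1 = 37/10 + (-4 + 21)*1 = 37/10 + 17*1 = 37/10 + 17 = 207/10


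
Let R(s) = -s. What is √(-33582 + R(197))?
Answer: I*√33779 ≈ 183.79*I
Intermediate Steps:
√(-33582 + R(197)) = √(-33582 - 1*197) = √(-33582 - 197) = √(-33779) = I*√33779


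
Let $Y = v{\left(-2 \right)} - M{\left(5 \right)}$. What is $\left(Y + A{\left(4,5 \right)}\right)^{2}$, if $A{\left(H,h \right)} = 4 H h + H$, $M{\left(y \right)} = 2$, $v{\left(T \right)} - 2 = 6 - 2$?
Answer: $7744$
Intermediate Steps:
$v{\left(T \right)} = 6$ ($v{\left(T \right)} = 2 + \left(6 - 2\right) = 2 + 4 = 6$)
$A{\left(H,h \right)} = H + 4 H h$ ($A{\left(H,h \right)} = 4 H h + H = H + 4 H h$)
$Y = 4$ ($Y = 6 - 2 = 4$)
$\left(Y + A{\left(4,5 \right)}\right)^{2} = \left(4 + 4 \left(1 + 4 \cdot 5\right)\right)^{2} = \left(4 + 4 \left(1 + 20\right)\right)^{2} = \left(4 + 4 \cdot 21\right)^{2} = \left(4 + 84\right)^{2} = 88^{2} = 7744$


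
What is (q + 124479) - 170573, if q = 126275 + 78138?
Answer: 158319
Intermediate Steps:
q = 204413
(q + 124479) - 170573 = (204413 + 124479) - 170573 = 328892 - 170573 = 158319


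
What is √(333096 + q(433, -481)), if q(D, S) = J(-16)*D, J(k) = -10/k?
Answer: √5333866/4 ≈ 577.38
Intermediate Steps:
q(D, S) = 5*D/8 (q(D, S) = (-10/(-16))*D = (-10*(-1/16))*D = 5*D/8)
√(333096 + q(433, -481)) = √(333096 + (5/8)*433) = √(333096 + 2165/8) = √(2666933/8) = √5333866/4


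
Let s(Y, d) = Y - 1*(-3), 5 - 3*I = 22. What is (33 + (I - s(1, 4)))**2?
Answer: 4900/9 ≈ 544.44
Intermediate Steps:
I = -17/3 (I = 5/3 - 1/3*22 = 5/3 - 22/3 = -17/3 ≈ -5.6667)
s(Y, d) = 3 + Y (s(Y, d) = Y + 3 = 3 + Y)
(33 + (I - s(1, 4)))**2 = (33 + (-17/3 - (3 + 1)))**2 = (33 + (-17/3 - 1*4))**2 = (33 + (-17/3 - 4))**2 = (33 - 29/3)**2 = (70/3)**2 = 4900/9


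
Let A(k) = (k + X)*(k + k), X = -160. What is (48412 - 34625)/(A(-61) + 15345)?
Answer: 13787/42307 ≈ 0.32588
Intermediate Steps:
A(k) = 2*k*(-160 + k) (A(k) = (k - 160)*(k + k) = (-160 + k)*(2*k) = 2*k*(-160 + k))
(48412 - 34625)/(A(-61) + 15345) = (48412 - 34625)/(2*(-61)*(-160 - 61) + 15345) = 13787/(2*(-61)*(-221) + 15345) = 13787/(26962 + 15345) = 13787/42307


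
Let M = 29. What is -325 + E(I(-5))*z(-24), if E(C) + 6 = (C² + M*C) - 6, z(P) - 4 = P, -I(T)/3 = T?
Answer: -13285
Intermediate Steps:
I(T) = -3*T
z(P) = 4 + P
E(C) = -12 + C² + 29*C (E(C) = -6 + ((C² + 29*C) - 6) = -6 + (-6 + C² + 29*C) = -12 + C² + 29*C)
-325 + E(I(-5))*z(-24) = -325 + (-12 + (-3*(-5))² + 29*(-3*(-5)))*(4 - 24) = -325 + (-12 + 15² + 29*15)*(-20) = -325 + (-12 + 225 + 435)*(-20) = -325 + 648*(-20) = -325 - 12960 = -13285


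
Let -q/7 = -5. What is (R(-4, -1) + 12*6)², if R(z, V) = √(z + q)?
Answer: (72 + √31)² ≈ 6016.8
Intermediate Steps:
q = 35 (q = -7*(-5) = 35)
R(z, V) = √(35 + z) (R(z, V) = √(z + 35) = √(35 + z))
(R(-4, -1) + 12*6)² = (√(35 - 4) + 12*6)² = (√31 + 72)² = (72 + √31)²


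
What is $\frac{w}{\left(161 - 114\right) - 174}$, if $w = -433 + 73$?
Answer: $\frac{360}{127} \approx 2.8346$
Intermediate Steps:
$w = -360$
$\frac{w}{\left(161 - 114\right) - 174} = - \frac{360}{\left(161 - 114\right) - 174} = - \frac{360}{47 - 174} = - \frac{360}{-127} = \left(-360\right) \left(- \frac{1}{127}\right) = \frac{360}{127}$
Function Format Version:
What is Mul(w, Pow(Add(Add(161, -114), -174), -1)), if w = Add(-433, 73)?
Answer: Rational(360, 127) ≈ 2.8346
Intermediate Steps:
w = -360
Mul(w, Pow(Add(Add(161, -114), -174), -1)) = Mul(-360, Pow(Add(Add(161, -114), -174), -1)) = Mul(-360, Pow(Add(47, -174), -1)) = Mul(-360, Pow(-127, -1)) = Mul(-360, Rational(-1, 127)) = Rational(360, 127)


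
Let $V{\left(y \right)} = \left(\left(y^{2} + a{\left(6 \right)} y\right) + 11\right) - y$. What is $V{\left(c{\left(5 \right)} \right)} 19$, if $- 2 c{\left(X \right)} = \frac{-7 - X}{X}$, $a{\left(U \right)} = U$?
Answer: $\frac{8759}{25} \approx 350.36$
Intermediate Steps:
$c{\left(X \right)} = - \frac{-7 - X}{2 X}$ ($c{\left(X \right)} = - \frac{\left(-7 - X\right) \frac{1}{X}}{2} = - \frac{\frac{1}{X} \left(-7 - X\right)}{2} = - \frac{-7 - X}{2 X}$)
$V{\left(y \right)} = 11 + y^{2} + 5 y$ ($V{\left(y \right)} = \left(\left(y^{2} + 6 y\right) + 11\right) - y = \left(11 + y^{2} + 6 y\right) - y = 11 + y^{2} + 5 y$)
$V{\left(c{\left(5 \right)} \right)} 19 = \left(11 + \left(\frac{7 + 5}{2 \cdot 5}\right)^{2} + 5 \frac{7 + 5}{2 \cdot 5}\right) 19 = \left(11 + \left(\frac{1}{2} \cdot \frac{1}{5} \cdot 12\right)^{2} + 5 \cdot \frac{1}{2} \cdot \frac{1}{5} \cdot 12\right) 19 = \left(11 + \left(\frac{6}{5}\right)^{2} + 5 \cdot \frac{6}{5}\right) 19 = \left(11 + \frac{36}{25} + 6\right) 19 = \frac{461}{25} \cdot 19 = \frac{8759}{25}$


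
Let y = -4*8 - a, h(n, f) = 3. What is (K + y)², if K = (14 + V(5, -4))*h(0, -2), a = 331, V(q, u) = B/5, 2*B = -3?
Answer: 10361961/100 ≈ 1.0362e+5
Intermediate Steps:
B = -3/2 (B = (½)*(-3) = -3/2 ≈ -1.5000)
V(q, u) = -3/10 (V(q, u) = -3/2/5 = -3/2*⅕ = -3/10)
K = 411/10 (K = (14 - 3/10)*3 = (137/10)*3 = 411/10 ≈ 41.100)
y = -363 (y = -4*8 - 1*331 = -32 - 331 = -363)
(K + y)² = (411/10 - 363)² = (-3219/10)² = 10361961/100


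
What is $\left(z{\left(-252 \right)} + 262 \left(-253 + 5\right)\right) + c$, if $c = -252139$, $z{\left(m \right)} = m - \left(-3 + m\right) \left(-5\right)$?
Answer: $-318642$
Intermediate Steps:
$z{\left(m \right)} = -15 + 6 m$ ($z{\left(m \right)} = m - \left(15 - 5 m\right) = m + \left(-15 + 5 m\right) = -15 + 6 m$)
$\left(z{\left(-252 \right)} + 262 \left(-253 + 5\right)\right) + c = \left(\left(-15 + 6 \left(-252\right)\right) + 262 \left(-253 + 5\right)\right) - 252139 = \left(\left(-15 - 1512\right) + 262 \left(-248\right)\right) - 252139 = \left(-1527 - 64976\right) - 252139 = -66503 - 252139 = -318642$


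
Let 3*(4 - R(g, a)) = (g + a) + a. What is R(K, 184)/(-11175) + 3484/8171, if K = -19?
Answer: 119554727/273932775 ≈ 0.43644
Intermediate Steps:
R(g, a) = 4 - 2*a/3 - g/3 (R(g, a) = 4 - ((g + a) + a)/3 = 4 - ((a + g) + a)/3 = 4 - (g + 2*a)/3 = 4 + (-2*a/3 - g/3) = 4 - 2*a/3 - g/3)
R(K, 184)/(-11175) + 3484/8171 = (4 - ⅔*184 - ⅓*(-19))/(-11175) + 3484/8171 = (4 - 368/3 + 19/3)*(-1/11175) + 3484*(1/8171) = -337/3*(-1/11175) + 3484/8171 = 337/33525 + 3484/8171 = 119554727/273932775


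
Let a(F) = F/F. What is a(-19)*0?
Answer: 0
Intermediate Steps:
a(F) = 1
a(-19)*0 = 1*0 = 0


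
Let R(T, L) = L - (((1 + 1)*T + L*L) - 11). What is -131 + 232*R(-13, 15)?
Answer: -40267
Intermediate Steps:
R(T, L) = 11 + L - L² - 2*T (R(T, L) = L - ((2*T + L²) - 11) = L - ((L² + 2*T) - 11) = L - (-11 + L² + 2*T) = L + (11 - L² - 2*T) = 11 + L - L² - 2*T)
-131 + 232*R(-13, 15) = -131 + 232*(11 + 15 - 1*15² - 2*(-13)) = -131 + 232*(11 + 15 - 1*225 + 26) = -131 + 232*(11 + 15 - 225 + 26) = -131 + 232*(-173) = -131 - 40136 = -40267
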